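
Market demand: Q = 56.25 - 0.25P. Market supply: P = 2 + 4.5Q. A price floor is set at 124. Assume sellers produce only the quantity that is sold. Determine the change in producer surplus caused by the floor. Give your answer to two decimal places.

97.33

Rewriting demand in inverse form: P = 225 - 4Q.
Without the control, 225 - 4Q = 2 + 4.5Q so Q* = 26.2353 and P* = 120.0588.
At P = 124, buyers demand (225 - 124)/4 = 25.25 while sellers would supply more, so the quantity traded is 25.25 at price 124.
PS goes from (1/2)(26.2353)(118.0588) = 1548.654 to 1645.9844 (computed as (124 - 2)(25.25) - (1/2)(4.5)(25.25)^2), a change of 97.3304.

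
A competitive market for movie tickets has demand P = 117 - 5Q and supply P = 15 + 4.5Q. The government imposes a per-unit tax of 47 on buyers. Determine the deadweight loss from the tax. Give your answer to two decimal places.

116.26

Pre-tax equilibrium: 117 - 5Q = 15 + 4.5Q gives Q* = 10.7368, P* = 63.3158.
With the tax, buyers' net willingness to pay falls by 47: (117 - 47) - 5Q = 15 + 4.5Q, so Q_t = 5.7895. Buyers pay P_b = 88.0526; sellers receive P_s = P_b - 47 = 41.0526.
Deadweight loss is the triangle between the curves from Q_t to Q*: (1/2)(10.7368 - 5.7895)(47) = 116.2632.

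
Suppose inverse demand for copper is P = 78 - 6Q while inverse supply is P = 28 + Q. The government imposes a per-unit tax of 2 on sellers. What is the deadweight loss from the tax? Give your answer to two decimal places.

Without the tax, 78 - 6Q = 28 + Q so Q* = 7.1429 and P* = 35.1429.
A tax on sellers shifts supply up by 2: 78 - 6Q = 28 + Q + 2, so Q_t = 6.8571. Buyers pay P_b = 36.8571; sellers receive P_s = P_b - 2 = 34.8571.
The welfare triangle lost has base Q* - Q_t = 0.2857 and height t = 2, so DWL = (1/2)(0.2857)(2) = 0.2857.

0.29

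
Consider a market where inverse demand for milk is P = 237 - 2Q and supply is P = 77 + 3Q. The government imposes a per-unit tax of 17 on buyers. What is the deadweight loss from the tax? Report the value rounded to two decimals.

28.90

Without the tax, 237 - 2Q = 77 + 3Q so Q* = 32 and P* = 173.
With the tax, buyers' net willingness to pay falls by 17: (237 - 17) - 2Q = 77 + 3Q, so Q_t = 28.6. Buyers pay P_b = 179.8; sellers receive P_s = P_b - 17 = 162.8.
Deadweight loss is the triangle between the curves from Q_t to Q*: (1/2)(32 - 28.6)(17) = 28.9.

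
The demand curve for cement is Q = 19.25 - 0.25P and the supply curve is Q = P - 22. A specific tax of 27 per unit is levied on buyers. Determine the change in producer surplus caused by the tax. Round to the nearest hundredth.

Rewriting demand in inverse form: P = 77 - 4Q.
Rewriting supply in inverse form: P = 22 + Q.
Pre-tax equilibrium: 77 - 4Q = 22 + Q gives Q* = 11, P* = 33.
With the tax, buyers' net willingness to pay falls by 27: (77 - 27) - 4Q = 22 + Q, so Q_t = 5.6. Buyers pay P_b = 54.6; sellers receive P_s = P_b - 27 = 27.6.
PS falls from (1/2)(11)(11) = 60.5 to (1/2)(5.6)(5.6) = 15.68, a change of -44.82.

-44.82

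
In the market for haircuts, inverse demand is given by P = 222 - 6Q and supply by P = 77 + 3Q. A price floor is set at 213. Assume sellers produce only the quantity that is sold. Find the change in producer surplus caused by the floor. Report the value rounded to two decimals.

Without the control, 222 - 6Q = 77 + 3Q so Q* = 16.1111 and P* = 125.3333.
At P = 213, buyers demand (222 - 213)/6 = 1.5 while sellers would supply more, so the quantity traded is 1.5 at price 213.
PS goes from (1/2)(16.1111)(48.3333) = 389.3519 to 200.625 (computed as (213 - 77)(1.5) - (1/2)(3)(1.5)^2), a change of -188.7269.

-188.73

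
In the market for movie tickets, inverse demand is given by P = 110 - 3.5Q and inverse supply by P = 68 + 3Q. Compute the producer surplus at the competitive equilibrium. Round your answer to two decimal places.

Setting demand equal to supply, 42 = 6.5Q, so Q* = 6.4615 and P* = 87.3846.
PS is the area between P* and the supply curve from 0 to Q*: (1/2)(6.4615)(19.3846) = 62.6272.

62.63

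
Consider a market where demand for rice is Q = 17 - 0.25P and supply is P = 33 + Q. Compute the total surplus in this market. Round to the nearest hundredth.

122.50

Rewriting demand in inverse form: P = 68 - 4Q.
Equilibrium: 68 - 4Q = 33 + Q, so Q* = 7 and P* = 40.
CS = (1/2)(7)(28) = 98 and PS = (1/2)(7)(7) = 24.5, so total surplus = 122.5.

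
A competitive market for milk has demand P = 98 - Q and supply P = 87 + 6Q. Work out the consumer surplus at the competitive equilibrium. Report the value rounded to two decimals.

1.23

Set 98 - Q = 87 + 6Q, which gives 11 = 7Q, so Q* = 1.5714 and P* = 98 - (1.5714) = 96.4286.
The demand choke price is 98, so CS = (1/2)(Q*)(98 - P*) = (1/2)(1.5714)(1.5714) = 1.2347.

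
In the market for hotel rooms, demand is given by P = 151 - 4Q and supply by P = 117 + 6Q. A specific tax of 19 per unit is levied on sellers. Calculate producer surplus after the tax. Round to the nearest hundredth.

Pre-tax equilibrium: 151 - 4Q = 117 + 6Q gives Q* = 3.4, P* = 137.4.
A tax on sellers shifts supply up by 19: 151 - 4Q = 117 + 6Q + 19, so Q_t = 1.5. Buyers pay P_b = 145; sellers receive P_s = P_b - 19 = 126.
Producer surplus is the triangle above supply below P_s: (1/2)(1.5)(126 - 117) = 6.75.

6.75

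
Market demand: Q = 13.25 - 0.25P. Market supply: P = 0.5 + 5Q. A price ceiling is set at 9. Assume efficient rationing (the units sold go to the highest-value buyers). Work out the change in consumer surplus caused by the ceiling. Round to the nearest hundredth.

Rewriting demand in inverse form: P = 53 - 4Q.
Without the control, 53 - 4Q = 0.5 + 5Q so Q* = 5.8333 and P* = 29.6667.
At the ceiling price 9, quantity supplied is (9 - 0.5)/5 = 1.7; supply is the short side, so Q = 1.7 trades at P = 9.
CS goes from (1/2)(5.8333)(23.3333) = 68.0556 to 69.02 (computed as (53 - 9)(1.7) - (1/2)(4)(1.7)^2), a change of 0.9644.

0.96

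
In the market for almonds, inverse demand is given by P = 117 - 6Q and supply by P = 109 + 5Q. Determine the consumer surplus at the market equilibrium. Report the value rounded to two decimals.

Equilibrium: 117 - 6Q = 109 + 5Q, so Q* = 0.7273 and P* = 112.6364.
CS is the area between the demand curve and P* from 0 to Q*: (1/2)(0.7273)(4.3636) = 1.5868.

1.59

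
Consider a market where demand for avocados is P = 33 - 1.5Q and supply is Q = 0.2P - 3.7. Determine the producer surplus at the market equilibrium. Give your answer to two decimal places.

12.44

Rewriting supply in inverse form: P = 18.5 + 5Q.
Set 33 - 1.5Q = 18.5 + 5Q, which gives 14.5 = 6.5Q, so Q* = 2.2308 and P* = 33 - 1.5(2.2308) = 29.6538.
PS is the area between P* and the supply curve from 0 to Q*: (1/2)(2.2308)(11.1538) = 12.4408.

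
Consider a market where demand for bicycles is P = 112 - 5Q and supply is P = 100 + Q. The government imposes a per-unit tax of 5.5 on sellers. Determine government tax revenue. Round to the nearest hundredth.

Pre-tax equilibrium: 112 - 5Q = 100 + Q gives Q* = 2, P* = 102.
With the tax, sellers need 5.5 more per unit: 112 - 5Q = 100 + Q + 5.5, so Q_t = 1.0833. Buyers pay P_b = 106.5833; sellers receive P_s = P_b - 5.5 = 101.0833.
Revenue is the tax times quantity traded: 5.5 x 1.0833 = 5.9583.

5.96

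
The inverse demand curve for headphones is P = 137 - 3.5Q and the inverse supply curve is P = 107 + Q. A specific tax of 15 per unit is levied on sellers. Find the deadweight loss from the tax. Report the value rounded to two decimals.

25.00

Without the tax, 137 - 3.5Q = 107 + Q so Q* = 6.6667 and P* = 113.6667.
A tax on sellers shifts supply up by 15: 137 - 3.5Q = 107 + Q + 15, so Q_t = 3.3333. Buyers pay P_b = 125.3333; sellers receive P_s = P_b - 15 = 110.3333.
The welfare triangle lost has base Q* - Q_t = 3.3333 and height t = 15, so DWL = (1/2)(3.3333)(15) = 25.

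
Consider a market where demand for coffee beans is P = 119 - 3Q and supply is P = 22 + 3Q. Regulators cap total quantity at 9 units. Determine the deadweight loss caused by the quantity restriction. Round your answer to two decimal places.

154.08

Unrestricted equilibrium: Q* = (119 - 22)/(3 + 3) = 16.1667.
At Q = 9 the demand price is 119 - 3(9) = 92 and the supply price is 22 + 3(9) = 49.
Deadweight loss is the triangle between the curves from 9 to 16.1667: (1/2)(92 - 49)(16.1667 - 9) = 154.0833.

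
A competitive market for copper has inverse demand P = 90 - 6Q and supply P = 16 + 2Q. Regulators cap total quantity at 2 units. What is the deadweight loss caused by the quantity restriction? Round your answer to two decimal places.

210.25

Unrestricted equilibrium: Q* = (90 - 16)/(6 + 2) = 9.25.
At Q = 2 the demand price is 90 - 6(2) = 78 and the supply price is 16 + 2(2) = 20.
Deadweight loss is the triangle between the curves from 2 to 9.25: (1/2)(78 - 20)(9.25 - 2) = 210.25.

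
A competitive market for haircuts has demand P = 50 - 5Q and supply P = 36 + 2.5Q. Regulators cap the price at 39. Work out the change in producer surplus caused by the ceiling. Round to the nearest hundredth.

Free-market equilibrium: 50 - 5Q = 36 + 2.5Q gives Q* = 1.8667, P* = 40.6667.
At the ceiling price 39, quantity supplied is (39 - 36)/2.5 = 1.2; supply is the short side, so Q = 1.2 trades at P = 39.
PS goes from (1/2)(1.8667)(4.6667) = 4.3556 to 1.8 (computed as (39 - 36)(1.2) - (1/2)(2.5)(1.2)^2), a change of -2.5556.

-2.56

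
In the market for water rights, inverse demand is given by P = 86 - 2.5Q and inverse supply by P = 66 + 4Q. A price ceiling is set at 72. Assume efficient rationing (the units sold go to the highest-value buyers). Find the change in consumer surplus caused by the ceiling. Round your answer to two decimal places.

6.35

Without the control, 86 - 2.5Q = 66 + 4Q so Q* = 3.0769 and P* = 78.3077.
At P = 72, sellers supply (72 - 66)/4 = 1.5 while buyers want more, so the quantity traded is 1.5 at price 72.
CS goes from (1/2)(3.0769)(7.6923) = 11.8343 to 18.1875 (computed as (86 - 72)(1.5) - (1/2)(2.5)(1.5)^2), a change of 6.3532.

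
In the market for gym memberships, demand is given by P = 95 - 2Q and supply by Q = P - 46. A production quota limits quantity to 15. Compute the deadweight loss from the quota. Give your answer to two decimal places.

2.67

Rewriting supply in inverse form: P = 46 + Q.
Without the quota, 95 - 2Q = 46 + Q gives Q* = 16.3333.
At Q = 15 the demand price is 95 - 2(15) = 65 and the supply price is 46 + (15) = 61.
Deadweight loss is the triangle between the curves from 15 to 16.3333: (1/2)(65 - 61)(16.3333 - 15) = 2.6667.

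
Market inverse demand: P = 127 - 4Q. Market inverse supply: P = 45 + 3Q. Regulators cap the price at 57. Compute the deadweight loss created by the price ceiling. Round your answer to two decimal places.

208.29

Free-market equilibrium: 127 - 4Q = 45 + 3Q gives Q* = 11.7143, P* = 80.1429.
At the ceiling price 57, quantity supplied is (57 - 45)/3 = 4; supply is the short side, so Q = 4 trades at P = 57.
The lost-trades triangle has base Q* - 4 = 7.7143 and height equal to the gap between the curves at Q = 4, which is 111 - 57 = 54. DWL = (1/2)(7.7143)(54) = 208.2857.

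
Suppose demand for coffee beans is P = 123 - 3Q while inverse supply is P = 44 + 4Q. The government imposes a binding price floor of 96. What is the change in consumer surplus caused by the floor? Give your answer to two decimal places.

Without the control, 123 - 3Q = 44 + 4Q so Q* = 11.2857 and P* = 89.1429.
At P = 96, buyers demand (123 - 96)/3 = 9 while sellers would supply more, so the quantity traded is 9 at price 96.
CS goes from (1/2)(11.2857)(33.8571) = 191.051 to 121.5 (computed as (123 - 96)(9) - (1/2)(3)(9)^2), a change of -69.551.

-69.55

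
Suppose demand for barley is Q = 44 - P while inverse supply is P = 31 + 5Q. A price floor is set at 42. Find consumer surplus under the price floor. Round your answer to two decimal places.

2.00

Rewriting demand in inverse form: P = 44 - Q.
Without the control, 44 - Q = 31 + 5Q so Q* = 2.1667 and P* = 41.8333.
At the floor price 42, quantity demanded is (44 - 42)/1 = 2; demand is the short side, so Q = 2 trades at P = 42.
CS is the triangle under demand above 42: (1/2)(2)(44 - 42) = 2.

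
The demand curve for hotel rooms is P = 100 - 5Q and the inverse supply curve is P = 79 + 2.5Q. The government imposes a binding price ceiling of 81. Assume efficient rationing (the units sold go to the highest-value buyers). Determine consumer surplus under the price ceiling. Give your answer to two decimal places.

13.60

Without the control, 100 - 5Q = 79 + 2.5Q so Q* = 2.8 and P* = 86.
At the ceiling price 81, quantity supplied is (81 - 79)/2.5 = 0.8; supply is the short side, so Q = 0.8 trades at P = 81.
The demand price at Q = 0.8 is 96. CS is the trapezoid between demand and 81 over [0, 0.8]: (1/2)[(100 - 81) + (96 - 81)](0.8) = 13.6.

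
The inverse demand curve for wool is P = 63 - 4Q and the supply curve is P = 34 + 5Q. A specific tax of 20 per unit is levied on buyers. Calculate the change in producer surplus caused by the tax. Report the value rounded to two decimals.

-23.46

Without the tax, 63 - 4Q = 34 + 5Q so Q* = 3.2222 and P* = 50.1111.
With the tax, buyers' net willingness to pay falls by 20: (63 - 20) - 4Q = 34 + 5Q, so Q_t = 1. Buyers pay P_b = 59; sellers receive P_s = P_b - 20 = 39.
PS falls from (1/2)(3.2222)(16.1111) = 25.9568 to (1/2)(1)(5) = 2.5, a change of -23.4568.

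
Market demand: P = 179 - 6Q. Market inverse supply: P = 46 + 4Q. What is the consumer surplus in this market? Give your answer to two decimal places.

Set 179 - 6Q = 46 + 4Q, which gives 133 = 10Q, so Q* = 13.3 and P* = 179 - 6(13.3) = 99.2.
Consumer surplus is the triangle under demand above P*: (1/2)(13.3)(179 - 99.2) = (1/2)(13.3)(79.8) = 530.67.

530.67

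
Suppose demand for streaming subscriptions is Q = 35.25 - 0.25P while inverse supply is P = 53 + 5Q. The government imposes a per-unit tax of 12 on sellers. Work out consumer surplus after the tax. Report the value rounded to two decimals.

Rewriting demand in inverse form: P = 141 - 4Q.
Pre-tax equilibrium: 141 - 4Q = 53 + 5Q gives Q* = 9.7778, P* = 101.8889.
With the tax, sellers need 12 more per unit: 141 - 4Q = 53 + 5Q + 12, so Q_t = 8.4444. Buyers pay P_b = 107.2222; sellers receive P_s = P_b - 12 = 95.2222.
Consumer surplus is the triangle under demand above P_b: (1/2)(8.4444)(141 - 107.2222) = 142.6173.

142.62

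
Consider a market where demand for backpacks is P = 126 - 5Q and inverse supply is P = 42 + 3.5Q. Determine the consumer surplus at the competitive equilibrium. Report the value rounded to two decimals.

Equilibrium: 126 - 5Q = 42 + 3.5Q, so Q* = 9.8824 and P* = 76.5882.
CS is the area between the demand curve and P* from 0 to Q*: (1/2)(9.8824)(49.4118) = 244.1522.

244.15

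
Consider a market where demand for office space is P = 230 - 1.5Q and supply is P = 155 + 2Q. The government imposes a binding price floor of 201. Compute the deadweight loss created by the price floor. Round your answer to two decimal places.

Without the control, 230 - 1.5Q = 155 + 2Q so Q* = 21.4286 and P* = 197.8571.
At the floor price 201, quantity demanded is (230 - 201)/1.5 = 19.3333; demand is the short side, so Q = 19.3333 trades at P = 201.
The lost-trades triangle has base Q* - 19.3333 = 2.0952 and height equal to the gap between the curves at Q = 19.3333, which is 201 - 193.6667 = 7.3333. DWL = (1/2)(2.0952)(7.3333) = 7.6825.

7.68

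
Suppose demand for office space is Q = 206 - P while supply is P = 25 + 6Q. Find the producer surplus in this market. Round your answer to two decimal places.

2005.78

Rewriting demand in inverse form: P = 206 - Q.
Setting demand equal to supply, 181 = 7Q, so Q* = 25.8571 and P* = 180.1429.
The supply curve's price intercept is 25, so PS = (1/2)(Q*)(P* - 25) = (1/2)(25.8571)(155.1429) = 2005.7755.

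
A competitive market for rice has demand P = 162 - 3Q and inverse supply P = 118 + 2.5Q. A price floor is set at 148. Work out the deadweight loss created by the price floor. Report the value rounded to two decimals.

Without the control, 162 - 3Q = 118 + 2.5Q so Q* = 8 and P* = 138.
At the floor price 148, quantity demanded is (162 - 148)/3 = 4.6667; demand is the short side, so Q = 4.6667 trades at P = 148.
The lost-trades triangle has base Q* - 4.6667 = 3.3333 and height equal to the gap between the curves at Q = 4.6667, which is 148 - 129.6667 = 18.3333. DWL = (1/2)(3.3333)(18.3333) = 30.5556.

30.56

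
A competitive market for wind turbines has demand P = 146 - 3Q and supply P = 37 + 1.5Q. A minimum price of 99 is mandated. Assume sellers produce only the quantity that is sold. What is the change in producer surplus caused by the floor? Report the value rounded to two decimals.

347.21

Free-market equilibrium: 146 - 3Q = 37 + 1.5Q gives Q* = 24.2222, P* = 73.3333.
At P = 99, buyers demand (146 - 99)/3 = 15.6667 while sellers would supply more, so the quantity traded is 15.6667 at price 99.
PS goes from (1/2)(24.2222)(36.3333) = 440.037 to 787.25 (computed as (99 - 37)(15.6667) - (1/2)(1.5)(15.6667)^2), a change of 347.213.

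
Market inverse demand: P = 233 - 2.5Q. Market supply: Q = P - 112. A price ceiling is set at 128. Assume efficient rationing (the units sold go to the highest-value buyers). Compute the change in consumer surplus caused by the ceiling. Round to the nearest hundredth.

Rewriting supply in inverse form: P = 112 + Q.
Free-market equilibrium: 233 - 2.5Q = 112 + Q gives Q* = 34.5714, P* = 146.5714.
At the ceiling price 128, quantity supplied is (128 - 112)/1 = 16; supply is the short side, so Q = 16 trades at P = 128.
CS goes from (1/2)(34.5714)(86.4286) = 1493.9796 to 1360 (computed as (233 - 128)(16) - (1/2)(2.5)(16)^2), a change of -133.9796.

-133.98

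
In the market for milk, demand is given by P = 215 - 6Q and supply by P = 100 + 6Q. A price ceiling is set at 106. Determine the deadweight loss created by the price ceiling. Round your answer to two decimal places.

442.04

Free-market equilibrium: 215 - 6Q = 100 + 6Q gives Q* = 9.5833, P* = 157.5.
At P = 106, sellers supply (106 - 100)/6 = 1 while buyers want more, so the quantity traded is 1 at price 106.
At Q = 1 the demand price is 209 and the supply price is 106. Deadweight loss is the triangle between the curves from 1 to 9.5833: (1/2)(209 - 106)(9.5833 - 1) = 442.0417.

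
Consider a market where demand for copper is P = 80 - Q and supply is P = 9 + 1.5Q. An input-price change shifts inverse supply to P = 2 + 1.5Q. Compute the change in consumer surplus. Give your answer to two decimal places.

83.44

Initial equilibrium: Q_0 = 28.4, P_0 = 51.6; CS_0 = (1/2)(28.4)(28.4) = 403.28, PS_0 = (1/2)(28.4)(42.6) = 604.92.
New equilibrium: 80 - Q = 2 + 1.5Q gives Q_1 = 31.2, P_1 = 48.8; CS_1 = 486.72, PS_1 = 730.08.
Change in consumer surplus = 486.72 - 403.28 = 83.44.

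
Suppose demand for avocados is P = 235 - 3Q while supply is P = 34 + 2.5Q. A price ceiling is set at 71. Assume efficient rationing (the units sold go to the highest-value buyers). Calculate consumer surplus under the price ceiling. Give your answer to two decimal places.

Free-market equilibrium: 235 - 3Q = 34 + 2.5Q gives Q* = 36.5455, P* = 125.3636.
At the ceiling price 71, quantity supplied is (71 - 34)/2.5 = 14.8; supply is the short side, so Q = 14.8 trades at P = 71.
The demand price at Q = 14.8 is 190.6. CS is the trapezoid between demand and 71 over [0, 14.8]: (1/2)[(235 - 71) + (190.6 - 71)](14.8) = 2098.64.

2098.64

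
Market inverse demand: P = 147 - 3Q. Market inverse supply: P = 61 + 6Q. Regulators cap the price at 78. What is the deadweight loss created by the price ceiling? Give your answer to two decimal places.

203.35

Without the control, 147 - 3Q = 61 + 6Q so Q* = 9.5556 and P* = 118.3333.
At P = 78, sellers supply (78 - 61)/6 = 2.8333 while buyers want more, so the quantity traded is 2.8333 at price 78.
At Q = 2.8333 the demand price is 138.5 and the supply price is 78. Deadweight loss is the triangle between the curves from 2.8333 to 9.5556: (1/2)(138.5 - 78)(9.5556 - 2.8333) = 203.3472.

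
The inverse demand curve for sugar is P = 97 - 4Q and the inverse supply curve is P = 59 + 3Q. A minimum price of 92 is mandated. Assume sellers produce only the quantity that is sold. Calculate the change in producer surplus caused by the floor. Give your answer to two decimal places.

Without the control, 97 - 4Q = 59 + 3Q so Q* = 5.4286 and P* = 75.2857.
At the floor price 92, quantity demanded is (97 - 92)/4 = 1.25; demand is the short side, so Q = 1.25 trades at P = 92.
PS goes from (1/2)(5.4286)(16.2857) = 44.2041 to 38.9062 (computed as (92 - 59)(1.25) - (1/2)(3)(1.25)^2), a change of -5.2978.

-5.30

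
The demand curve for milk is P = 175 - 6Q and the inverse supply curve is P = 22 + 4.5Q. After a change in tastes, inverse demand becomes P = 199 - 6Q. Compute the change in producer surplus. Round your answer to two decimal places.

161.63

Initial equilibrium: Q_0 = 14.5714, P_0 = 87.5714; CS_0 = (1/2)(14.5714)(87.4286) = 636.9796, PS_0 = (1/2)(14.5714)(65.5714) = 477.7347.
New equilibrium: 199 - 6Q = 22 + 4.5Q gives Q_1 = 16.8571, P_1 = 97.8571; CS_1 = 852.4898, PS_1 = 639.3673.
Change in producer surplus = 639.3673 - 477.7347 = 161.6327.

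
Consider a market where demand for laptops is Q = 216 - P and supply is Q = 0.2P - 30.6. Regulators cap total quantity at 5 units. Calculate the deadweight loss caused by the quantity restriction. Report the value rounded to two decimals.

90.75

Rewriting demand in inverse form: P = 216 - Q.
Rewriting supply in inverse form: P = 153 + 5Q.
Without the quota, 216 - Q = 153 + 5Q gives Q* = 10.5.
At Q = 5 the demand price is 216 - (5) = 211 and the supply price is 153 + 5(5) = 178.
DWL = (1/2)(gap between curves at 5) x (Q* - 5) = (1/2)(33)(5.5) = 90.75.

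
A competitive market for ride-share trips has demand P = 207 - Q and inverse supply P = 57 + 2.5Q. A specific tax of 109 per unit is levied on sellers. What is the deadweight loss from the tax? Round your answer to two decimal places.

1697.29

Pre-tax equilibrium: 207 - Q = 57 + 2.5Q gives Q* = 42.8571, P* = 164.1429.
A tax on sellers shifts supply up by 109: 207 - Q = 57 + 2.5Q + 109, so Q_t = 11.7143. Buyers pay P_b = 195.2857; sellers receive P_s = P_b - 109 = 86.2857.
Deadweight loss is the triangle between the curves from Q_t to Q*: (1/2)(42.8571 - 11.7143)(109) = 1697.2857.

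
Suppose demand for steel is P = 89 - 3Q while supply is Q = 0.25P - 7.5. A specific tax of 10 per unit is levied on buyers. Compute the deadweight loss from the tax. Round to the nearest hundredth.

7.14

Rewriting supply in inverse form: P = 30 + 4Q.
Pre-tax equilibrium: 89 - 3Q = 30 + 4Q gives Q* = 8.4286, P* = 63.7143.
A tax on buyers shifts demand down by 10: (89 - 10) - 3Q = 30 + 4Q, so Q_t = 7. Buyers pay P_b = 68; sellers receive P_s = P_b - 10 = 58.
Deadweight loss is the triangle between the curves from Q_t to Q*: (1/2)(8.4286 - 7)(10) = 7.1429.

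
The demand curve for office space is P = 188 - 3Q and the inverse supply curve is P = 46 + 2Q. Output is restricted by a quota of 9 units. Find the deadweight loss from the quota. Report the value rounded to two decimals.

Unrestricted equilibrium: Q* = (188 - 46)/(3 + 2) = 28.4.
At Q = 9 the demand price is 188 - 3(9) = 161 and the supply price is 46 + 2(9) = 64.
DWL = (1/2)(gap between curves at 9) x (Q* - 9) = (1/2)(97)(19.4) = 940.9.

940.90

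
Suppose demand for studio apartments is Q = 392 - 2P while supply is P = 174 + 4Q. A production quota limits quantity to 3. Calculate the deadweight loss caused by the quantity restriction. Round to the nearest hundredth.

Rewriting demand in inverse form: P = 196 - 0.5Q.
Without the quota, 196 - 0.5Q = 174 + 4Q gives Q* = 4.8889.
At Q = 3 the demand price is 196 - 0.5(3) = 194.5 and the supply price is 174 + 4(3) = 186.
Deadweight loss is the triangle between the curves from 3 to 4.8889: (1/2)(194.5 - 186)(4.8889 - 3) = 8.0278.

8.03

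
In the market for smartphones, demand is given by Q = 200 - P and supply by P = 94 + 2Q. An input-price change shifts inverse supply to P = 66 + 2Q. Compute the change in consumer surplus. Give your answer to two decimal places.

Rewriting demand in inverse form: P = 200 - Q.
Initial equilibrium: Q_0 = 35.3333, P_0 = 164.6667; CS_0 = (1/2)(35.3333)(35.3333) = 624.2222, PS_0 = (1/2)(35.3333)(70.6667) = 1248.4444.
New equilibrium: 200 - Q = 66 + 2Q gives Q_1 = 44.6667, P_1 = 155.3333; CS_1 = 997.5556, PS_1 = 1995.1111.
Change in consumer surplus = 997.5556 - 624.2222 = 373.3333.

373.33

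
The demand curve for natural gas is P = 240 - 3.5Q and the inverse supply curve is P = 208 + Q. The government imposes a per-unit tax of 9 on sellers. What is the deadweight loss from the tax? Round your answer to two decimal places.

Without the tax, 240 - 3.5Q = 208 + Q so Q* = 7.1111 and P* = 215.1111.
With the tax, sellers need 9 more per unit: 240 - 3.5Q = 208 + Q + 9, so Q_t = 5.1111. Buyers pay P_b = 222.1111; sellers receive P_s = P_b - 9 = 213.1111.
The welfare triangle lost has base Q* - Q_t = 2 and height t = 9, so DWL = (1/2)(2)(9) = 9.

9.00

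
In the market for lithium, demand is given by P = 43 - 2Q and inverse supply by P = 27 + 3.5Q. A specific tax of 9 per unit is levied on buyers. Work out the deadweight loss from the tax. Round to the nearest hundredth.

7.36

Without the tax, 43 - 2Q = 27 + 3.5Q so Q* = 2.9091 and P* = 37.1818.
A tax on buyers shifts demand down by 9: (43 - 9) - 2Q = 27 + 3.5Q, so Q_t = 1.2727. Buyers pay P_b = 40.4545; sellers receive P_s = P_b - 9 = 31.4545.
Deadweight loss is the triangle between the curves from Q_t to Q*: (1/2)(2.9091 - 1.2727)(9) = 7.3636.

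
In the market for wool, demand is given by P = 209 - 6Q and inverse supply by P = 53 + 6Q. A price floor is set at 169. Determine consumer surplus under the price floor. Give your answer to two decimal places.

133.33

Free-market equilibrium: 209 - 6Q = 53 + 6Q gives Q* = 13, P* = 131.
At the floor price 169, quantity demanded is (209 - 169)/6 = 6.6667; demand is the short side, so Q = 6.6667 trades at P = 169.
CS is the triangle under demand above 169: (1/2)(6.6667)(209 - 169) = 133.3333.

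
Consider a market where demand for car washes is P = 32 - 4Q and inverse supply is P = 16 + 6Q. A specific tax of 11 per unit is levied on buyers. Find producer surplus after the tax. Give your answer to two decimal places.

Without the tax, 32 - 4Q = 16 + 6Q so Q* = 1.6 and P* = 25.6.
A tax on buyers shifts demand down by 11: (32 - 11) - 4Q = 16 + 6Q, so Q_t = 0.5. Buyers pay P_b = 30; sellers receive P_s = P_b - 11 = 19.
Producer surplus is the triangle above supply below P_s: (1/2)(0.5)(19 - 16) = 0.75.

0.75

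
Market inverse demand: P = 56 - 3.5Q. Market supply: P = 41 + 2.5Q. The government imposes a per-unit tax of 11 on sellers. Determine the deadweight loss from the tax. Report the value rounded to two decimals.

Pre-tax equilibrium: 56 - 3.5Q = 41 + 2.5Q gives Q* = 2.5, P* = 47.25.
A tax on sellers shifts supply up by 11: 56 - 3.5Q = 41 + 2.5Q + 11, so Q_t = 0.6667. Buyers pay P_b = 53.6667; sellers receive P_s = P_b - 11 = 42.6667.
The welfare triangle lost has base Q* - Q_t = 1.8333 and height t = 11, so DWL = (1/2)(1.8333)(11) = 10.0833.

10.08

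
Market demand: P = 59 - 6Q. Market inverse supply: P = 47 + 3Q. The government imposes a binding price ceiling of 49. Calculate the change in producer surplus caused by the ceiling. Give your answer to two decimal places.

-2.00

Without the control, 59 - 6Q = 47 + 3Q so Q* = 1.3333 and P* = 51.
At the ceiling price 49, quantity supplied is (49 - 47)/3 = 0.6667; supply is the short side, so Q = 0.6667 trades at P = 49.
PS goes from (1/2)(1.3333)(4) = 2.6667 to 0.6667 (computed as (49 - 47)(0.6667) - (1/2)(3)(0.6667)^2), a change of -2.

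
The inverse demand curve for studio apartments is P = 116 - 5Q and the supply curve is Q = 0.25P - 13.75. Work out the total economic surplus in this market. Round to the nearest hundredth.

Rewriting supply in inverse form: P = 55 + 4Q.
Equilibrium: 116 - 5Q = 55 + 4Q, so Q* = 6.7778 and P* = 82.1111.
Total surplus is the full triangle between the curves from 0 to Q*: (1/2)(6.7778)(116 - 55) = 206.7222.

206.72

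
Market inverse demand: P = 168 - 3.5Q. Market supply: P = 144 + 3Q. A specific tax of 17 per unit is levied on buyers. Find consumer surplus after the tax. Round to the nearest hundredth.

Pre-tax equilibrium: 168 - 3.5Q = 144 + 3Q gives Q* = 3.6923, P* = 155.0769.
With the tax, buyers' net willingness to pay falls by 17: (168 - 17) - 3.5Q = 144 + 3Q, so Q_t = 1.0769. Buyers pay P_b = 164.2308; sellers receive P_s = P_b - 17 = 147.2308.
Consumer surplus is the triangle under demand above P_b: (1/2)(1.0769)(168 - 164.2308) = 2.0296.

2.03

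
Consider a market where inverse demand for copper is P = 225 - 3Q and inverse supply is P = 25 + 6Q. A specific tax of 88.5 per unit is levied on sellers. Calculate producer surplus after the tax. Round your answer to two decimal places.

Without the tax, 225 - 3Q = 25 + 6Q so Q* = 22.2222 and P* = 158.3333.
A tax on sellers shifts supply up by 88.5: 225 - 3Q = 25 + 6Q + 88.5, so Q_t = 12.3889. Buyers pay P_b = 187.8333; sellers receive P_s = P_b - 88.5 = 99.3333.
Producer surplus is the triangle above supply below P_s: (1/2)(12.3889)(99.3333 - 25) = 460.4537.

460.45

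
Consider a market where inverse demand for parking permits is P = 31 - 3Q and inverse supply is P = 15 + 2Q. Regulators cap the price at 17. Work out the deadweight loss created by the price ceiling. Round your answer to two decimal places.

12.10

Without the control, 31 - 3Q = 15 + 2Q so Q* = 3.2 and P* = 21.4.
At P = 17, sellers supply (17 - 15)/2 = 1 while buyers want more, so the quantity traded is 1 at price 17.
The lost-trades triangle has base Q* - 1 = 2.2 and height equal to the gap between the curves at Q = 1, which is 28 - 17 = 11. DWL = (1/2)(2.2)(11) = 12.1.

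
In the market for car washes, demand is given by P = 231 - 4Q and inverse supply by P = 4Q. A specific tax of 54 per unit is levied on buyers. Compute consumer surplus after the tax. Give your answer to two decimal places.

Without the tax, 231 - 4Q = 4Q so Q* = 28.875 and P* = 115.5.
With the tax, buyers' net willingness to pay falls by 54: (231 - 54) - 4Q = 4Q, so Q_t = 22.125. Buyers pay P_b = 142.5; sellers receive P_s = P_b - 54 = 88.5.
CS = (1/2)(Q_t)(231 - P_b) = (1/2)(22.125)(88.5) = 979.0312.

979.03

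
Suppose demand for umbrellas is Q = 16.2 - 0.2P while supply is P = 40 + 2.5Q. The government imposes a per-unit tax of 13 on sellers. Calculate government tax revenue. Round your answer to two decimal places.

Rewriting demand in inverse form: P = 81 - 5Q.
Pre-tax equilibrium: 81 - 5Q = 40 + 2.5Q gives Q* = 5.4667, P* = 53.6667.
With the tax, sellers need 13 more per unit: 81 - 5Q = 40 + 2.5Q + 13, so Q_t = 3.7333. Buyers pay P_b = 62.3333; sellers receive P_s = P_b - 13 = 49.3333.
Revenue is the tax times quantity traded: 13 x 3.7333 = 48.5333.

48.53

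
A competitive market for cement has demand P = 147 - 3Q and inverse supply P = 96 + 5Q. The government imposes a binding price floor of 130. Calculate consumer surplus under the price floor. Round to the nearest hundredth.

48.17

Free-market equilibrium: 147 - 3Q = 96 + 5Q gives Q* = 6.375, P* = 127.875.
At P = 130, buyers demand (147 - 130)/3 = 5.6667 while sellers would supply more, so the quantity traded is 5.6667 at price 130.
CS is the triangle under demand above 130: (1/2)(5.6667)(147 - 130) = 48.1667.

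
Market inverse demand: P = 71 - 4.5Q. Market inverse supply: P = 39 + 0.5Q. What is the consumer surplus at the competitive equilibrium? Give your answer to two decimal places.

Set 71 - 4.5Q = 39 + 0.5Q, which gives 32 = 5Q, so Q* = 6.4 and P* = 71 - 4.5(6.4) = 42.2.
CS is the area between the demand curve and P* from 0 to Q*: (1/2)(6.4)(28.8) = 92.16.

92.16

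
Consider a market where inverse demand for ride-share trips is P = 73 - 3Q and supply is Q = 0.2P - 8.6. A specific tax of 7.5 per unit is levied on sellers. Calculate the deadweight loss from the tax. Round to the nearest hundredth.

3.52

Rewriting supply in inverse form: P = 43 + 5Q.
Pre-tax equilibrium: 73 - 3Q = 43 + 5Q gives Q* = 3.75, P* = 61.75.
With the tax, sellers need 7.5 more per unit: 73 - 3Q = 43 + 5Q + 7.5, so Q_t = 2.8125. Buyers pay P_b = 64.5625; sellers receive P_s = P_b - 7.5 = 57.0625.
Deadweight loss is the triangle between the curves from Q_t to Q*: (1/2)(3.75 - 2.8125)(7.5) = 3.5156.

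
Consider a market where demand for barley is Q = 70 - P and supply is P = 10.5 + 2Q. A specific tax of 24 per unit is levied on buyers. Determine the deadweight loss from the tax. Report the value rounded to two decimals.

96.00

Rewriting demand in inverse form: P = 70 - Q.
Pre-tax equilibrium: 70 - Q = 10.5 + 2Q gives Q* = 19.8333, P* = 50.1667.
With the tax, buyers' net willingness to pay falls by 24: (70 - 24) - Q = 10.5 + 2Q, so Q_t = 11.8333. Buyers pay P_b = 58.1667; sellers receive P_s = P_b - 24 = 34.1667.
The welfare triangle lost has base Q* - Q_t = 8 and height t = 24, so DWL = (1/2)(8)(24) = 96.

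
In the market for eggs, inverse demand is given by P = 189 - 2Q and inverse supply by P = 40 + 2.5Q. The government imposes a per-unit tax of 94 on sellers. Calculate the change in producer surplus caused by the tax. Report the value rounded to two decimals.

-1183.70

Without the tax, 189 - 2Q = 40 + 2.5Q so Q* = 33.1111 and P* = 122.7778.
A tax on sellers shifts supply up by 94: 189 - 2Q = 40 + 2.5Q + 94, so Q_t = 12.2222. Buyers pay P_b = 164.5556; sellers receive P_s = P_b - 94 = 70.5556.
Producers lose the trapezoid between P_s and P* out to Q_t plus the triangle from Q_t to Q*: change in PS = 186.7284 - 1370.4321 = -1183.7037.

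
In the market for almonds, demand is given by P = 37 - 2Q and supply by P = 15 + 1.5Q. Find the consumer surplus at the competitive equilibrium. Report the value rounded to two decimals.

Equilibrium: 37 - 2Q = 15 + 1.5Q, so Q* = 6.2857 and P* = 24.4286.
CS is the area between the demand curve and P* from 0 to Q*: (1/2)(6.2857)(12.5714) = 39.5102.

39.51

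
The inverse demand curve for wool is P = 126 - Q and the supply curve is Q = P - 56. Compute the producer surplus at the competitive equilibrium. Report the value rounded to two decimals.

612.50

Rewriting supply in inverse form: P = 56 + Q.
Set 126 - Q = 56 + Q, which gives 70 = 2Q, so Q* = 35 and P* = 126 - (35) = 91.
Producer surplus is the triangle above supply below P*: (1/2)(35)(91 - 56) = (1/2)(35)(35) = 612.5.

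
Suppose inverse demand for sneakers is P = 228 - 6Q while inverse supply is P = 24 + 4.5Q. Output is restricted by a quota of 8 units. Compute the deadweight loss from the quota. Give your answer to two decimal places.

Unrestricted equilibrium: Q* = (228 - 24)/(6 + 4.5) = 19.4286.
At Q = 8 the demand price is 228 - 6(8) = 180 and the supply price is 24 + 4.5(8) = 60.
Deadweight loss is the triangle between the curves from 8 to 19.4286: (1/2)(180 - 60)(19.4286 - 8) = 685.7143.

685.71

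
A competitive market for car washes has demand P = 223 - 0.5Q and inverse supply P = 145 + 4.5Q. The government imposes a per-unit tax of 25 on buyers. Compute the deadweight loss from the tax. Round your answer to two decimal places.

62.50

Pre-tax equilibrium: 223 - 0.5Q = 145 + 4.5Q gives Q* = 15.6, P* = 215.2.
A tax on buyers shifts demand down by 25: (223 - 25) - 0.5Q = 145 + 4.5Q, so Q_t = 10.6. Buyers pay P_b = 217.7; sellers receive P_s = P_b - 25 = 192.7.
The welfare triangle lost has base Q* - Q_t = 5 and height t = 25, so DWL = (1/2)(5)(25) = 62.5.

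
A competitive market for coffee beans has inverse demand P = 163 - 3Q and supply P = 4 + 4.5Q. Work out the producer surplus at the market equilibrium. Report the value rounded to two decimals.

Set 163 - 3Q = 4 + 4.5Q, which gives 159 = 7.5Q, so Q* = 21.2 and P* = 163 - 3(21.2) = 99.4.
PS is the area between P* and the supply curve from 0 to Q*: (1/2)(21.2)(95.4) = 1011.24.

1011.24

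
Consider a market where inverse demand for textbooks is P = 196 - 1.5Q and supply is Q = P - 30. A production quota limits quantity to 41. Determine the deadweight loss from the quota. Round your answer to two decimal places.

Rewriting supply in inverse form: P = 30 + Q.
Without the quota, 196 - 1.5Q = 30 + Q gives Q* = 66.4.
At Q = 41 the demand price is 196 - 1.5(41) = 134.5 and the supply price is 30 + (41) = 71.
DWL = (1/2)(gap between curves at 41) x (Q* - 41) = (1/2)(63.5)(25.4) = 806.45.

806.45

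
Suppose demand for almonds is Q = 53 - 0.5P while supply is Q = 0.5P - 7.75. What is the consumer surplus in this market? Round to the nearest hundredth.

Rewriting demand in inverse form: P = 106 - 2Q.
Rewriting supply in inverse form: P = 15.5 + 2Q.
Equilibrium: 106 - 2Q = 15.5 + 2Q, so Q* = 22.625 and P* = 60.75.
The demand choke price is 106, so CS = (1/2)(Q*)(106 - P*) = (1/2)(22.625)(45.25) = 511.8906.

511.89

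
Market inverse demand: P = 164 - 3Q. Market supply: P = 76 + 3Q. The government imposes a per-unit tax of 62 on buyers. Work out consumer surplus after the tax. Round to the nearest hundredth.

28.17

Pre-tax equilibrium: 164 - 3Q = 76 + 3Q gives Q* = 14.6667, P* = 120.
A tax on buyers shifts demand down by 62: (164 - 62) - 3Q = 76 + 3Q, so Q_t = 4.3333. Buyers pay P_b = 151; sellers receive P_s = P_b - 62 = 89.
CS = (1/2)(Q_t)(164 - P_b) = (1/2)(4.3333)(13) = 28.1667.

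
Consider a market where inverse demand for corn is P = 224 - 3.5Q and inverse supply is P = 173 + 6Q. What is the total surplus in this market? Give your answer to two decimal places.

Set 224 - 3.5Q = 173 + 6Q, which gives 51 = 9.5Q, so Q* = 5.3684 and P* = 224 - 3.5(5.3684) = 205.2105.
CS = (1/2)(5.3684)(18.7895) = 50.4349 and PS = (1/2)(5.3684)(32.2105) = 86.4598, so total surplus = 136.8947.

136.89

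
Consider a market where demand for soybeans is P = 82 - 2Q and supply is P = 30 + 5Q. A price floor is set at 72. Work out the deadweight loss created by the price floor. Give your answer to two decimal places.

20.64

Free-market equilibrium: 82 - 2Q = 30 + 5Q gives Q* = 7.4286, P* = 67.1429.
At P = 72, buyers demand (82 - 72)/2 = 5 while sellers would supply more, so the quantity traded is 5 at price 72.
The lost-trades triangle has base Q* - 5 = 2.4286 and height equal to the gap between the curves at Q = 5, which is 72 - 55 = 17. DWL = (1/2)(2.4286)(17) = 20.6429.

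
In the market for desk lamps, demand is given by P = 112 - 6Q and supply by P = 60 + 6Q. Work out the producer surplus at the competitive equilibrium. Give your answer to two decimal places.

Setting demand equal to supply, 52 = 12Q, so Q* = 4.3333 and P* = 86.
The supply curve's price intercept is 60, so PS = (1/2)(Q*)(P* - 60) = (1/2)(4.3333)(26) = 56.3333.

56.33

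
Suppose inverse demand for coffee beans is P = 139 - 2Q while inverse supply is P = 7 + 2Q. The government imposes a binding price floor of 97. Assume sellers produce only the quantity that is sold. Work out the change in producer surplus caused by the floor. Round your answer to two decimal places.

Free-market equilibrium: 139 - 2Q = 7 + 2Q gives Q* = 33, P* = 73.
At the floor price 97, quantity demanded is (139 - 97)/2 = 21; demand is the short side, so Q = 21 trades at P = 97.
PS goes from (1/2)(33)(66) = 1089 to 1449 (computed as (97 - 7)(21) - (1/2)(2)(21)^2), a change of 360.

360.00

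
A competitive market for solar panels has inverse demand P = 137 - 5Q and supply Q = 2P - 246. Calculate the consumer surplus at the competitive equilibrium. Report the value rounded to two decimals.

16.20

Rewriting supply in inverse form: P = 123 + 0.5Q.
Set 137 - 5Q = 123 + 0.5Q, which gives 14 = 5.5Q, so Q* = 2.5455 and P* = 137 - 5(2.5455) = 124.2727.
The demand choke price is 137, so CS = (1/2)(Q*)(137 - P*) = (1/2)(2.5455)(12.7273) = 16.1983.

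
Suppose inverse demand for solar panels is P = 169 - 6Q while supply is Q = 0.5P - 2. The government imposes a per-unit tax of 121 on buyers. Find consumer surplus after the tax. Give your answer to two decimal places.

90.75

Rewriting supply in inverse form: P = 4 + 2Q.
Without the tax, 169 - 6Q = 4 + 2Q so Q* = 20.625 and P* = 45.25.
A tax on buyers shifts demand down by 121: (169 - 121) - 6Q = 4 + 2Q, so Q_t = 5.5. Buyers pay P_b = 136; sellers receive P_s = P_b - 121 = 15.
Consumer surplus is the triangle under demand above P_b: (1/2)(5.5)(169 - 136) = 90.75.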